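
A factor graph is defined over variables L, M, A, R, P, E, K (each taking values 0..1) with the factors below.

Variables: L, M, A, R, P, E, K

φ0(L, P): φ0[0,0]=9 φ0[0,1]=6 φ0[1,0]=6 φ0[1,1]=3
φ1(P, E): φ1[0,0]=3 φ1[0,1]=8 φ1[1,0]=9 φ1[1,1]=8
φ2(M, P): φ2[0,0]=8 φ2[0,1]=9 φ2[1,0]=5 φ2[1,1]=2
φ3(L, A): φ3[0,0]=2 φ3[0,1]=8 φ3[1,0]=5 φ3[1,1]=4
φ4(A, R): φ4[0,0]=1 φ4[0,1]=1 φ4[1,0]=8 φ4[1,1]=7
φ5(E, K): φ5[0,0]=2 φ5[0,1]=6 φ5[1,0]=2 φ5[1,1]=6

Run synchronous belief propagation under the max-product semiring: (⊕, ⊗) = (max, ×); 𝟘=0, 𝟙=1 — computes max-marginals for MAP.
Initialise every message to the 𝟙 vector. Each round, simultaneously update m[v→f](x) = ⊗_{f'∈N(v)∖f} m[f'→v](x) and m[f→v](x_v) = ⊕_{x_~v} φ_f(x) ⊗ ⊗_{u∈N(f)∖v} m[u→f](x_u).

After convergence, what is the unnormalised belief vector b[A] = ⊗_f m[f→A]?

b[A] = [11520, 221184]

init: all messages = 𝟙 over 2 values
r1 m[φ0→L] = [9, 6]
r1 m[φ0→P] = [9, 6]
r1 m[φ1→P] = [8, 9]
r1 m[φ1→E] = [9, 8]
r1 m[φ2→M] = [9, 5]
r1 m[φ2→P] = [8, 9]
r1 m[φ3→L] = [8, 5]
r1 m[φ3→A] = [5, 8]
r1 m[φ4→A] = [1, 8]
r1 m[φ4→R] = [8, 7]
r1 m[φ5→E] = [6, 6]
r1 m[φ5→K] = [2, 6]
r1 m[L→φ0] = [1, 1]
r1 m[L→φ3] = [1, 1]
r1 m[M→φ2] = [1, 1]
r1 m[A→φ3] = [1, 1]
r1 m[A→φ4] = [1, 1]
r1 m[R→φ4] = [1, 1]
r1 m[P→φ0] = [1, 1]
r1 m[P→φ1] = [1, 1]
r1 m[P→φ2] = [1, 1]
r1 m[E→φ1] = [1, 1]
r1 m[E→φ5] = [1, 1]
r1 m[K→φ5] = [1, 1]
r2 m[φ0→L] = [9, 6]
r2 m[φ0→P] = [9, 6]
r2 m[φ1→P] = [8, 9]
r2 m[φ1→E] = [9, 8]
r2 m[φ2→M] = [9, 5]
r2 m[φ2→P] = [8, 9]
r2 m[φ3→L] = [8, 5]
r2 m[φ3→A] = [5, 8]
r2 m[φ4→A] = [1, 8]
r2 m[φ4→R] = [8, 7]
r2 m[φ5→E] = [6, 6]
r2 m[φ5→K] = [2, 6]
r2 m[L→φ0] = [8, 5]
r2 m[L→φ3] = [9, 6]
r2 m[M→φ2] = [1, 1]
r2 m[A→φ3] = [1, 8]
r2 m[A→φ4] = [5, 8]
r2 m[R→φ4] = [1, 1]
r2 m[P→φ0] = [64, 81]
r2 m[P→φ1] = [72, 54]
r2 m[P→φ2] = [72, 54]
r2 m[E→φ1] = [6, 6]
r2 m[E→φ5] = [9, 8]
r2 m[K→φ5] = [1, 1]
r3 m[φ0→L] = [576, 384]
r3 m[φ0→P] = [72, 48]
r3 m[φ1→P] = [48, 54]
r3 m[φ1→E] = [486, 576]
r3 m[φ2→M] = [576, 360]
r3 m[φ2→P] = [8, 9]
r3 m[φ3→L] = [64, 32]
r3 m[φ3→A] = [30, 72]
r3 m[φ4→A] = [1, 8]
r3 m[φ4→R] = [64, 56]
r3 m[φ5→E] = [6, 6]
r3 m[φ5→K] = [18, 54]
r3 m[L→φ0] = [8, 5]
r3 m[L→φ3] = [9, 6]
r3 m[M→φ2] = [1, 1]
r3 m[A→φ3] = [1, 8]
r3 m[A→φ4] = [5, 8]
r3 m[R→φ4] = [1, 1]
r3 m[P→φ0] = [64, 81]
r3 m[P→φ1] = [72, 54]
r3 m[P→φ2] = [72, 54]
r3 m[E→φ1] = [6, 6]
r3 m[E→φ5] = [9, 8]
r3 m[K→φ5] = [1, 1]
r4 m[φ0→L] = [576, 384]
r4 m[φ0→P] = [72, 48]
r4 m[φ1→P] = [48, 54]
r4 m[φ1→E] = [486, 576]
r4 m[φ2→M] = [576, 360]
r4 m[φ2→P] = [8, 9]
r4 m[φ3→L] = [64, 32]
r4 m[φ3→A] = [30, 72]
r4 m[φ4→A] = [1, 8]
r4 m[φ4→R] = [64, 56]
r4 m[φ5→E] = [6, 6]
r4 m[φ5→K] = [18, 54]
r4 m[L→φ0] = [64, 32]
r4 m[L→φ3] = [576, 384]
r4 m[M→φ2] = [1, 1]
r4 m[A→φ3] = [1, 8]
r4 m[A→φ4] = [30, 72]
r4 m[R→φ4] = [1, 1]
r4 m[P→φ0] = [384, 486]
r4 m[P→φ1] = [576, 432]
r4 m[P→φ2] = [3456, 2592]
r4 m[E→φ1] = [6, 6]
r4 m[E→φ5] = [486, 576]
r4 m[K→φ5] = [1, 1]
r5 m[φ0→L] = [3456, 2304]
r5 m[φ0→P] = [576, 384]
r5 m[φ1→P] = [48, 54]
r5 m[φ1→E] = [3888, 4608]
r5 m[φ2→M] = [27648, 17280]
r5 m[φ2→P] = [8, 9]
r5 m[φ3→L] = [64, 32]
r5 m[φ3→A] = [1920, 4608]
r5 m[φ4→A] = [1, 8]
r5 m[φ4→R] = [576, 504]
r5 m[φ5→E] = [6, 6]
r5 m[φ5→K] = [1152, 3456]
r5 m[L→φ0] = [64, 32]
r5 m[L→φ3] = [576, 384]
r5 m[M→φ2] = [1, 1]
r5 m[A→φ3] = [1, 8]
r5 m[A→φ4] = [30, 72]
r5 m[R→φ4] = [1, 1]
r5 m[P→φ0] = [384, 486]
r5 m[P→φ1] = [576, 432]
r5 m[P→φ2] = [3456, 2592]
r5 m[E→φ1] = [6, 6]
r5 m[E→φ5] = [486, 576]
r5 m[K→φ5] = [1, 1]
r6 m[φ0→L] = [3456, 2304]
r6 m[φ0→P] = [576, 384]
r6 m[φ1→P] = [48, 54]
r6 m[φ1→E] = [3888, 4608]
r6 m[φ2→M] = [27648, 17280]
r6 m[φ2→P] = [8, 9]
r6 m[φ3→L] = [64, 32]
r6 m[φ3→A] = [1920, 4608]
r6 m[φ4→A] = [1, 8]
r6 m[φ4→R] = [576, 504]
r6 m[φ5→E] = [6, 6]
r6 m[φ5→K] = [1152, 3456]
r6 m[L→φ0] = [64, 32]
r6 m[L→φ3] = [3456, 2304]
r6 m[M→φ2] = [1, 1]
r6 m[A→φ3] = [1, 8]
r6 m[A→φ4] = [1920, 4608]
r6 m[R→φ4] = [1, 1]
r6 m[P→φ0] = [384, 486]
r6 m[P→φ1] = [4608, 3456]
r6 m[P→φ2] = [27648, 20736]
r6 m[E→φ1] = [6, 6]
r6 m[E→φ5] = [3888, 4608]
r6 m[K→φ5] = [1, 1]
r7 m[φ0→L] = [3456, 2304]
r7 m[φ0→P] = [576, 384]
r7 m[φ1→P] = [48, 54]
r7 m[φ1→E] = [31104, 36864]
r7 m[φ2→M] = [221184, 138240]
r7 m[φ2→P] = [8, 9]
r7 m[φ3→L] = [64, 32]
r7 m[φ3→A] = [11520, 27648]
r7 m[φ4→A] = [1, 8]
r7 m[φ4→R] = [36864, 32256]
r7 m[φ5→E] = [6, 6]
r7 m[φ5→K] = [9216, 27648]
r7 m[L→φ0] = [64, 32]
r7 m[L→φ3] = [3456, 2304]
r7 m[M→φ2] = [1, 1]
r7 m[A→φ3] = [1, 8]
r7 m[A→φ4] = [1920, 4608]
r7 m[R→φ4] = [1, 1]
r7 m[P→φ0] = [384, 486]
r7 m[P→φ1] = [4608, 3456]
r7 m[P→φ2] = [27648, 20736]
r7 m[E→φ1] = [6, 6]
r7 m[E→φ5] = [3888, 4608]
r7 m[K→φ5] = [1, 1]
r8 m[φ0→L] = [3456, 2304]
r8 m[φ0→P] = [576, 384]
r8 m[φ1→P] = [48, 54]
r8 m[φ1→E] = [31104, 36864]
r8 m[φ2→M] = [221184, 138240]
r8 m[φ2→P] = [8, 9]
r8 m[φ3→L] = [64, 32]
r8 m[φ3→A] = [11520, 27648]
r8 m[φ4→A] = [1, 8]
r8 m[φ4→R] = [36864, 32256]
r8 m[φ5→E] = [6, 6]
r8 m[φ5→K] = [9216, 27648]
r8 m[L→φ0] = [64, 32]
r8 m[L→φ3] = [3456, 2304]
r8 m[M→φ2] = [1, 1]
r8 m[A→φ3] = [1, 8]
r8 m[A→φ4] = [11520, 27648]
r8 m[R→φ4] = [1, 1]
r8 m[P→φ0] = [384, 486]
r8 m[P→φ1] = [4608, 3456]
r8 m[P→φ2] = [27648, 20736]
r8 m[E→φ1] = [6, 6]
r8 m[E→φ5] = [31104, 36864]
r8 m[K→φ5] = [1, 1]
r9 m[φ0→L] = [3456, 2304]
r9 m[φ0→P] = [576, 384]
r9 m[φ1→P] = [48, 54]
r9 m[φ1→E] = [31104, 36864]
r9 m[φ2→M] = [221184, 138240]
r9 m[φ2→P] = [8, 9]
r9 m[φ3→L] = [64, 32]
r9 m[φ3→A] = [11520, 27648]
r9 m[φ4→A] = [1, 8]
r9 m[φ4→R] = [221184, 193536]
r9 m[φ5→E] = [6, 6]
r9 m[φ5→K] = [73728, 221184]
r9 m[L→φ0] = [64, 32]
r9 m[L→φ3] = [3456, 2304]
r9 m[M→φ2] = [1, 1]
r9 m[A→φ3] = [1, 8]
r9 m[A→φ4] = [11520, 27648]
r9 m[R→φ4] = [1, 1]
r9 m[P→φ0] = [384, 486]
r9 m[P→φ1] = [4608, 3456]
r9 m[P→φ2] = [27648, 20736]
r9 m[E→φ1] = [6, 6]
r9 m[E→φ5] = [31104, 36864]
r9 m[K→φ5] = [1, 1]
r10 m[φ0→L] = [3456, 2304]
r10 m[φ0→P] = [576, 384]
r10 m[φ1→P] = [48, 54]
r10 m[φ1→E] = [31104, 36864]
r10 m[φ2→M] = [221184, 138240]
r10 m[φ2→P] = [8, 9]
r10 m[φ3→L] = [64, 32]
r10 m[φ3→A] = [11520, 27648]
r10 m[φ4→A] = [1, 8]
r10 m[φ4→R] = [221184, 193536]
r10 m[φ5→E] = [6, 6]
r10 m[φ5→K] = [73728, 221184]
r10 m[L→φ0] = [64, 32]
r10 m[L→φ3] = [3456, 2304]
r10 m[M→φ2] = [1, 1]
r10 m[A→φ3] = [1, 8]
r10 m[A→φ4] = [11520, 27648]
r10 m[R→φ4] = [1, 1]
r10 m[P→φ0] = [384, 486]
r10 m[P→φ1] = [4608, 3456]
r10 m[P→φ2] = [27648, 20736]
r10 m[E→φ1] = [6, 6]
r10 m[E→φ5] = [31104, 36864]
r10 m[K→φ5] = [1, 1]
fixed point reached at round 10
b[A] = ⊗ incoming = [11520, 221184]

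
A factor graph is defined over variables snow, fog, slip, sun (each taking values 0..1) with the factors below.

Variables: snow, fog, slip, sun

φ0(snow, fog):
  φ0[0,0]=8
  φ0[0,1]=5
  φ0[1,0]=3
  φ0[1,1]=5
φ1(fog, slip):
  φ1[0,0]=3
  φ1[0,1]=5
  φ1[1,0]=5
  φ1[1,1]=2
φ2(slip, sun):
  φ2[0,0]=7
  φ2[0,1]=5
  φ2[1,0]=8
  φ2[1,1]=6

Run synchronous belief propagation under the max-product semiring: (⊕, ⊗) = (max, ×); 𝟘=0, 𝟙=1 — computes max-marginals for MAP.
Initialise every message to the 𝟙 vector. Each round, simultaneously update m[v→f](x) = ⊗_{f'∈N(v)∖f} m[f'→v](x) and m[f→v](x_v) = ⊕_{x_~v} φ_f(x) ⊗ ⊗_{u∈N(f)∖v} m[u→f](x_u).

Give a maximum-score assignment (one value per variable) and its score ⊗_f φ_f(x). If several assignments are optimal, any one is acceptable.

assignment: (snow=0, fog=0, slip=1, sun=0); score = 320

init: all messages = 𝟙 over 2 values
r1 m[φ0→snow] = [8, 5]
r1 m[φ0→fog] = [8, 5]
r1 m[φ1→fog] = [5, 5]
r1 m[φ1→slip] = [5, 5]
r1 m[φ2→slip] = [7, 8]
r1 m[φ2→sun] = [8, 6]
r1 m[snow→φ0] = [1, 1]
r1 m[fog→φ0] = [1, 1]
r1 m[fog→φ1] = [1, 1]
r1 m[slip→φ1] = [1, 1]
r1 m[slip→φ2] = [1, 1]
r1 m[sun→φ2] = [1, 1]
r2 m[φ0→snow] = [8, 5]
r2 m[φ0→fog] = [8, 5]
r2 m[φ1→fog] = [5, 5]
r2 m[φ1→slip] = [5, 5]
r2 m[φ2→slip] = [7, 8]
r2 m[φ2→sun] = [8, 6]
r2 m[snow→φ0] = [1, 1]
r2 m[fog→φ0] = [5, 5]
r2 m[fog→φ1] = [8, 5]
r2 m[slip→φ1] = [7, 8]
r2 m[slip→φ2] = [5, 5]
r2 m[sun→φ2] = [1, 1]
r3 m[φ0→snow] = [40, 25]
r3 m[φ0→fog] = [8, 5]
r3 m[φ1→fog] = [40, 35]
r3 m[φ1→slip] = [25, 40]
r3 m[φ2→slip] = [7, 8]
r3 m[φ2→sun] = [40, 30]
r3 m[snow→φ0] = [1, 1]
r3 m[fog→φ0] = [5, 5]
r3 m[fog→φ1] = [8, 5]
r3 m[slip→φ1] = [7, 8]
r3 m[slip→φ2] = [5, 5]
r3 m[sun→φ2] = [1, 1]
r4 m[φ0→snow] = [40, 25]
r4 m[φ0→fog] = [8, 5]
r4 m[φ1→fog] = [40, 35]
r4 m[φ1→slip] = [25, 40]
r4 m[φ2→slip] = [7, 8]
r4 m[φ2→sun] = [40, 30]
r4 m[snow→φ0] = [1, 1]
r4 m[fog→φ0] = [40, 35]
r4 m[fog→φ1] = [8, 5]
r4 m[slip→φ1] = [7, 8]
r4 m[slip→φ2] = [25, 40]
r4 m[sun→φ2] = [1, 1]
r5 m[φ0→snow] = [320, 175]
r5 m[φ0→fog] = [8, 5]
r5 m[φ1→fog] = [40, 35]
r5 m[φ1→slip] = [25, 40]
r5 m[φ2→slip] = [7, 8]
r5 m[φ2→sun] = [320, 240]
r5 m[snow→φ0] = [1, 1]
r5 m[fog→φ0] = [40, 35]
r5 m[fog→φ1] = [8, 5]
r5 m[slip→φ1] = [7, 8]
r5 m[slip→φ2] = [25, 40]
r5 m[sun→φ2] = [1, 1]
r6 m[φ0→snow] = [320, 175]
r6 m[φ0→fog] = [8, 5]
r6 m[φ1→fog] = [40, 35]
r6 m[φ1→slip] = [25, 40]
r6 m[φ2→slip] = [7, 8]
r6 m[φ2→sun] = [320, 240]
r6 m[snow→φ0] = [1, 1]
r6 m[fog→φ0] = [40, 35]
r6 m[fog→φ1] = [8, 5]
r6 m[slip→φ1] = [7, 8]
r6 m[slip→φ2] = [25, 40]
r6 m[sun→φ2] = [1, 1]
fixed point reached at round 6
traceback from snow: (snow=0, fog=0, slip=1, sun=0), score=320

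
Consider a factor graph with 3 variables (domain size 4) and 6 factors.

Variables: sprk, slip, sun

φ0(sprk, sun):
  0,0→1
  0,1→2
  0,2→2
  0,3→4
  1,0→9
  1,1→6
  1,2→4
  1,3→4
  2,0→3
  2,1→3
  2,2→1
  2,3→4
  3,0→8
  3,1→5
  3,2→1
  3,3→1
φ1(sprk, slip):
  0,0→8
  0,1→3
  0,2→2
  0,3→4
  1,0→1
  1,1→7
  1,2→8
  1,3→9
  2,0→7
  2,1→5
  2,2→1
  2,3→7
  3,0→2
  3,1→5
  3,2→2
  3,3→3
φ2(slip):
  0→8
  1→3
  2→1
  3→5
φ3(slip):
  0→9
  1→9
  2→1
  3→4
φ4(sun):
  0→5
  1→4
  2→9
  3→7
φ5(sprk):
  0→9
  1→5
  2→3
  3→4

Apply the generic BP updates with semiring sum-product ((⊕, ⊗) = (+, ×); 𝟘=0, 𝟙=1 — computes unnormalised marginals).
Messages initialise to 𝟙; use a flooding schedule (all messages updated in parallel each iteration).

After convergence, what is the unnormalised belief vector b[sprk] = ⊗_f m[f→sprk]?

init: all messages = 𝟙 over 4 values
r1 m[φ0→sprk] = [9, 23, 11, 15]
r1 m[φ0→sun] = [21, 16, 8, 13]
r1 m[φ1→sprk] = [17, 25, 20, 12]
r1 m[φ1→slip] = [18, 20, 13, 23]
r1 m[φ2→slip] = [8, 3, 1, 5]
r1 m[φ3→slip] = [9, 9, 1, 4]
r1 m[φ4→sun] = [5, 4, 9, 7]
r1 m[φ5→sprk] = [9, 5, 3, 4]
r1 m[sprk→φ0] = [1, 1, 1, 1]
r1 m[sprk→φ1] = [1, 1, 1, 1]
r1 m[sprk→φ5] = [1, 1, 1, 1]
r1 m[slip→φ1] = [1, 1, 1, 1]
r1 m[slip→φ2] = [1, 1, 1, 1]
r1 m[slip→φ3] = [1, 1, 1, 1]
r1 m[sun→φ0] = [1, 1, 1, 1]
r1 m[sun→φ4] = [1, 1, 1, 1]
r2 m[φ0→sprk] = [9, 23, 11, 15]
r2 m[φ0→sun] = [21, 16, 8, 13]
r2 m[φ1→sprk] = [17, 25, 20, 12]
r2 m[φ1→slip] = [18, 20, 13, 23]
r2 m[φ2→slip] = [8, 3, 1, 5]
r2 m[φ3→slip] = [9, 9, 1, 4]
r2 m[φ4→sun] = [5, 4, 9, 7]
r2 m[φ5→sprk] = [9, 5, 3, 4]
r2 m[sprk→φ0] = [153, 125, 60, 48]
r2 m[sprk→φ1] = [81, 115, 33, 60]
r2 m[sprk→φ5] = [153, 575, 220, 180]
r2 m[slip→φ1] = [72, 27, 1, 20]
r2 m[slip→φ2] = [162, 180, 13, 92]
r2 m[slip→φ3] = [144, 60, 13, 115]
r2 m[sun→φ0] = [5, 4, 9, 7]
r2 m[sun→φ4] = [21, 16, 8, 13]
r3 m[φ0→sprk] = [59, 133, 64, 76]
r3 m[φ0→sun] = [1842, 1476, 914, 1400]
r3 m[φ1→sprk] = [739, 449, 780, 341]
r3 m[φ1→slip] = [1114, 1513, 1235, 1770]
r3 m[φ2→slip] = [8, 3, 1, 5]
r3 m[φ3→slip] = [9, 9, 1, 4]
r3 m[φ4→sun] = [5, 4, 9, 7]
r3 m[φ5→sprk] = [9, 5, 3, 4]
r3 m[sprk→φ0] = [153, 125, 60, 48]
r3 m[sprk→φ1] = [81, 115, 33, 60]
r3 m[sprk→φ5] = [153, 575, 220, 180]
r3 m[slip→φ1] = [72, 27, 1, 20]
r3 m[slip→φ2] = [162, 180, 13, 92]
r3 m[slip→φ3] = [144, 60, 13, 115]
r3 m[sun→φ0] = [5, 4, 9, 7]
r3 m[sun→φ4] = [21, 16, 8, 13]
r4 m[φ0→sprk] = [59, 133, 64, 76]
r4 m[φ0→sun] = [1842, 1476, 914, 1400]
r4 m[φ1→sprk] = [739, 449, 780, 341]
r4 m[φ1→slip] = [1114, 1513, 1235, 1770]
r4 m[φ2→slip] = [8, 3, 1, 5]
r4 m[φ3→slip] = [9, 9, 1, 4]
r4 m[φ4→sun] = [5, 4, 9, 7]
r4 m[φ5→sprk] = [9, 5, 3, 4]
r4 m[sprk→φ0] = [6651, 2245, 2340, 1364]
r4 m[sprk→φ1] = [531, 665, 192, 304]
r4 m[sprk→φ5] = [43601, 59717, 49920, 25916]
r4 m[slip→φ1] = [72, 27, 1, 20]
r4 m[slip→φ2] = [10026, 13617, 1235, 7080]
r4 m[slip→φ3] = [8912, 4539, 1235, 8850]
r4 m[sun→φ0] = [5, 4, 9, 7]
r4 m[sun→φ4] = [1842, 1476, 914, 1400]
r5 m[φ0→sprk] = [59, 133, 64, 76]
r5 m[φ0→sun] = [44788, 40612, 25986, 46308]
r5 m[φ1→sprk] = [739, 449, 780, 341]
r5 m[φ1→slip] = [6865, 8728, 7182, 10365]
r5 m[φ2→slip] = [8, 3, 1, 5]
r5 m[φ3→slip] = [9, 9, 1, 4]
r5 m[φ4→sun] = [5, 4, 9, 7]
r5 m[φ5→sprk] = [9, 5, 3, 4]
r5 m[sprk→φ0] = [6651, 2245, 2340, 1364]
r5 m[sprk→φ1] = [531, 665, 192, 304]
r5 m[sprk→φ5] = [43601, 59717, 49920, 25916]
r5 m[slip→φ1] = [72, 27, 1, 20]
r5 m[slip→φ2] = [10026, 13617, 1235, 7080]
r5 m[slip→φ3] = [8912, 4539, 1235, 8850]
r5 m[sun→φ0] = [5, 4, 9, 7]
r5 m[sun→φ4] = [1842, 1476, 914, 1400]
r6 m[φ0→sprk] = [59, 133, 64, 76]
r6 m[φ0→sun] = [44788, 40612, 25986, 46308]
r6 m[φ1→sprk] = [739, 449, 780, 341]
r6 m[φ1→slip] = [6865, 8728, 7182, 10365]
r6 m[φ2→slip] = [8, 3, 1, 5]
r6 m[φ3→slip] = [9, 9, 1, 4]
r6 m[φ4→sun] = [5, 4, 9, 7]
r6 m[φ5→sprk] = [9, 5, 3, 4]
r6 m[sprk→φ0] = [6651, 2245, 2340, 1364]
r6 m[sprk→φ1] = [531, 665, 192, 304]
r6 m[sprk→φ5] = [43601, 59717, 49920, 25916]
r6 m[slip→φ1] = [72, 27, 1, 20]
r6 m[slip→φ2] = [61785, 78552, 7182, 41460]
r6 m[slip→φ3] = [54920, 26184, 7182, 51825]
r6 m[sun→φ0] = [5, 4, 9, 7]
r6 m[sun→φ4] = [44788, 40612, 25986, 46308]
r7 m[φ0→sprk] = [59, 133, 64, 76]
r7 m[φ0→sun] = [44788, 40612, 25986, 46308]
r7 m[φ1→sprk] = [739, 449, 780, 341]
r7 m[φ1→slip] = [6865, 8728, 7182, 10365]
r7 m[φ2→slip] = [8, 3, 1, 5]
r7 m[φ3→slip] = [9, 9, 1, 4]
r7 m[φ4→sun] = [5, 4, 9, 7]
r7 m[φ5→sprk] = [9, 5, 3, 4]
r7 m[sprk→φ0] = [6651, 2245, 2340, 1364]
r7 m[sprk→φ1] = [531, 665, 192, 304]
r7 m[sprk→φ5] = [43601, 59717, 49920, 25916]
r7 m[slip→φ1] = [72, 27, 1, 20]
r7 m[slip→φ2] = [61785, 78552, 7182, 41460]
r7 m[slip→φ3] = [54920, 26184, 7182, 51825]
r7 m[sun→φ0] = [5, 4, 9, 7]
r7 m[sun→φ4] = [44788, 40612, 25986, 46308]
fixed point reached at round 7
b[sprk] = ⊗ incoming = [392409, 298585, 149760, 103664]

b[sprk] = [392409, 298585, 149760, 103664]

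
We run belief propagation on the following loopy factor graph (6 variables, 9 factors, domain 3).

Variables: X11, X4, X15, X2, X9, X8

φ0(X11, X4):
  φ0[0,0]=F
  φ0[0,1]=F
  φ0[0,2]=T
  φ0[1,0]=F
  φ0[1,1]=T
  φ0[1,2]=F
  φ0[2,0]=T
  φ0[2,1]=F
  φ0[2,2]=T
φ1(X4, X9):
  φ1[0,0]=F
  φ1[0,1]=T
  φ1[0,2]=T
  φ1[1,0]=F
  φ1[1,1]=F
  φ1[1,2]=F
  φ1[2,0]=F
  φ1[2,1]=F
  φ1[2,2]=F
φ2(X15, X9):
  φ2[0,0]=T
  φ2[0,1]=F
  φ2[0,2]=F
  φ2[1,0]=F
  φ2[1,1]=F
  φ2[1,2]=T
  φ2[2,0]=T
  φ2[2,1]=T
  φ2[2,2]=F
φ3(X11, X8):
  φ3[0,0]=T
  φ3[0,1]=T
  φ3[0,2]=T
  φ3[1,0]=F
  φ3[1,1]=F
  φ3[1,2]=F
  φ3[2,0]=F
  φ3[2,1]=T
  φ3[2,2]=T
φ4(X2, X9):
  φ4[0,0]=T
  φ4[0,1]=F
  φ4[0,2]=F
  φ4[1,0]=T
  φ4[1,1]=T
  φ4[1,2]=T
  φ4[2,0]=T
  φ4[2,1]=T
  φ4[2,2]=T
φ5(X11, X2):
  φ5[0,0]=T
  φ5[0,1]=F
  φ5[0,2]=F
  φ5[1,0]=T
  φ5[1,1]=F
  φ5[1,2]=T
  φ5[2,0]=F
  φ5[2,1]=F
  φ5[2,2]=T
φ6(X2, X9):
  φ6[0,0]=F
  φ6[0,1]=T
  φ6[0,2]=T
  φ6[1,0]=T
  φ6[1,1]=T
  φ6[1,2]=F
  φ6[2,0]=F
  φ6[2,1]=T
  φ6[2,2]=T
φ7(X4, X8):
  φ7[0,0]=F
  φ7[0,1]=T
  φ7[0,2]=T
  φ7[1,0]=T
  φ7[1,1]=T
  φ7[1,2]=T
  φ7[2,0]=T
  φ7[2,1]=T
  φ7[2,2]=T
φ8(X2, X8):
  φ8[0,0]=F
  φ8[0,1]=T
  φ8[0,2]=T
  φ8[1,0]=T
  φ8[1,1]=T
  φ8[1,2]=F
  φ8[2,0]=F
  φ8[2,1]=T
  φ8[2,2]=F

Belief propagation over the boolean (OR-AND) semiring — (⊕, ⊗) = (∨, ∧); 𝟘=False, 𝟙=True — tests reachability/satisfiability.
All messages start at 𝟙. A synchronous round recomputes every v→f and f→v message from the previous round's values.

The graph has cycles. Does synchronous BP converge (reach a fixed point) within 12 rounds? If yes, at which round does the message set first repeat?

CONVERGED at round 7

init: all messages = 𝟙 over 3 values
r1 m[φ0→X11] = [T, T, T]
r1 m[φ0→X4] = [T, T, T]
r1 m[φ1→X4] = [T, F, F]
r1 m[φ1→X9] = [F, T, T]
r1 m[φ2→X15] = [T, T, T]
r1 m[φ2→X9] = [T, T, T]
r1 m[φ3→X11] = [T, F, T]
r1 m[φ3→X8] = [T, T, T]
r1 m[φ4→X2] = [T, T, T]
r1 m[φ4→X9] = [T, T, T]
r1 m[φ5→X11] = [T, T, T]
r1 m[φ5→X2] = [T, F, T]
r1 m[φ6→X2] = [T, T, T]
r1 m[φ6→X9] = [T, T, T]
r1 m[φ7→X4] = [T, T, T]
r1 m[φ7→X8] = [T, T, T]
r1 m[φ8→X2] = [T, T, T]
r1 m[φ8→X8] = [T, T, T]
r1 m[X11→φ0] = [T, T, T]
r1 m[X11→φ3] = [T, T, T]
r1 m[X11→φ5] = [T, T, T]
r1 m[X4→φ0] = [T, T, T]
r1 m[X4→φ1] = [T, T, T]
r1 m[X4→φ7] = [T, T, T]
r1 m[X15→φ2] = [T, T, T]
r1 m[X2→φ4] = [T, T, T]
r1 m[X2→φ5] = [T, T, T]
r1 m[X2→φ6] = [T, T, T]
r1 m[X2→φ8] = [T, T, T]
r1 m[X9→φ1] = [T, T, T]
r1 m[X9→φ2] = [T, T, T]
r1 m[X9→φ4] = [T, T, T]
r1 m[X9→φ6] = [T, T, T]
r1 m[X8→φ3] = [T, T, T]
r1 m[X8→φ7] = [T, T, T]
r1 m[X8→φ8] = [T, T, T]
r2 m[φ0→X11] = [T, T, T]
r2 m[φ0→X4] = [T, T, T]
r2 m[φ1→X4] = [T, F, F]
r2 m[φ1→X9] = [F, T, T]
r2 m[φ2→X15] = [T, T, T]
r2 m[φ2→X9] = [T, T, T]
r2 m[φ3→X11] = [T, F, T]
r2 m[φ3→X8] = [T, T, T]
r2 m[φ4→X2] = [T, T, T]
r2 m[φ4→X9] = [T, T, T]
r2 m[φ5→X11] = [T, T, T]
r2 m[φ5→X2] = [T, F, T]
r2 m[φ6→X2] = [T, T, T]
r2 m[φ6→X9] = [T, T, T]
r2 m[φ7→X4] = [T, T, T]
r2 m[φ7→X8] = [T, T, T]
r2 m[φ8→X2] = [T, T, T]
r2 m[φ8→X8] = [T, T, T]
r2 m[X11→φ0] = [T, F, T]
r2 m[X11→φ3] = [T, T, T]
r2 m[X11→φ5] = [T, F, T]
r2 m[X4→φ0] = [T, F, F]
r2 m[X4→φ1] = [T, T, T]
r2 m[X4→φ7] = [T, F, F]
r2 m[X15→φ2] = [T, T, T]
r2 m[X2→φ4] = [T, F, T]
r2 m[X2→φ5] = [T, T, T]
r2 m[X2→φ6] = [T, F, T]
r2 m[X2→φ8] = [T, F, T]
r2 m[X9→φ1] = [T, T, T]
r2 m[X9→φ2] = [F, T, T]
r2 m[X9→φ4] = [F, T, T]
r2 m[X9→φ6] = [F, T, T]
r2 m[X8→φ3] = [T, T, T]
r2 m[X8→φ7] = [T, T, T]
r2 m[X8→φ8] = [T, T, T]
r3 m[φ0→X11] = [F, F, T]
r3 m[φ0→X4] = [T, F, T]
r3 m[φ1→X4] = [T, F, F]
r3 m[φ1→X9] = [F, T, T]
r3 m[φ2→X15] = [F, T, T]
r3 m[φ2→X9] = [T, T, T]
r3 m[φ3→X11] = [T, F, T]
r3 m[φ3→X8] = [T, T, T]
r3 m[φ4→X2] = [F, T, T]
r3 m[φ4→X9] = [T, T, T]
r3 m[φ5→X11] = [T, T, T]
r3 m[φ5→X2] = [T, F, T]
r3 m[φ6→X2] = [T, T, T]
r3 m[φ6→X9] = [F, T, T]
r3 m[φ7→X4] = [T, T, T]
r3 m[φ7→X8] = [F, T, T]
r3 m[φ8→X2] = [T, T, T]
r3 m[φ8→X8] = [F, T, T]
r3 m[X11→φ0] = [T, F, T]
r3 m[X11→φ3] = [T, T, T]
r3 m[X11→φ5] = [T, F, T]
r3 m[X4→φ0] = [T, F, F]
r3 m[X4→φ1] = [T, T, T]
r3 m[X4→φ7] = [T, F, F]
r3 m[X15→φ2] = [T, T, T]
r3 m[X2→φ4] = [T, F, T]
r3 m[X2→φ5] = [T, T, T]
r3 m[X2→φ6] = [T, F, T]
r3 m[X2→φ8] = [T, F, T]
r3 m[X9→φ1] = [T, T, T]
r3 m[X9→φ2] = [F, T, T]
r3 m[X9→φ4] = [F, T, T]
r3 m[X9→φ6] = [F, T, T]
r3 m[X8→φ3] = [T, T, T]
r3 m[X8→φ7] = [T, T, T]
r3 m[X8→φ8] = [T, T, T]
r4 m[φ0→X11] = [F, F, T]
r4 m[φ0→X4] = [T, F, T]
r4 m[φ1→X4] = [T, F, F]
r4 m[φ1→X9] = [F, T, T]
r4 m[φ2→X15] = [F, T, T]
r4 m[φ2→X9] = [T, T, T]
r4 m[φ3→X11] = [T, F, T]
r4 m[φ3→X8] = [T, T, T]
r4 m[φ4→X2] = [F, T, T]
r4 m[φ4→X9] = [T, T, T]
r4 m[φ5→X11] = [T, T, T]
r4 m[φ5→X2] = [T, F, T]
r4 m[φ6→X2] = [T, T, T]
r4 m[φ6→X9] = [F, T, T]
r4 m[φ7→X4] = [T, T, T]
r4 m[φ7→X8] = [F, T, T]
r4 m[φ8→X2] = [T, T, T]
r4 m[φ8→X8] = [F, T, T]
r4 m[X11→φ0] = [T, F, T]
r4 m[X11→φ3] = [F, F, T]
r4 m[X11→φ5] = [F, F, T]
r4 m[X4→φ0] = [T, F, F]
r4 m[X4→φ1] = [T, F, T]
r4 m[X4→φ7] = [T, F, F]
r4 m[X15→φ2] = [T, T, T]
r4 m[X2→φ4] = [T, F, T]
r4 m[X2→φ5] = [F, T, T]
r4 m[X2→φ6] = [F, F, T]
r4 m[X2→φ8] = [F, F, T]
r4 m[X9→φ1] = [F, T, T]
r4 m[X9→φ2] = [F, T, T]
r4 m[X9→φ4] = [F, T, T]
r4 m[X9→φ6] = [F, T, T]
r4 m[X8→φ3] = [F, T, T]
r4 m[X8→φ7] = [F, T, T]
r4 m[X8→φ8] = [F, T, T]
r5 m[φ0→X11] = [F, F, T]
r5 m[φ0→X4] = [T, F, T]
r5 m[φ1→X4] = [T, F, F]
r5 m[φ1→X9] = [F, T, T]
r5 m[φ2→X15] = [F, T, T]
r5 m[φ2→X9] = [T, T, T]
r5 m[φ3→X11] = [T, F, T]
r5 m[φ3→X8] = [F, T, T]
r5 m[φ4→X2] = [F, T, T]
r5 m[φ4→X9] = [T, T, T]
r5 m[φ5→X11] = [F, T, T]
r5 m[φ5→X2] = [F, F, T]
r5 m[φ6→X2] = [T, T, T]
r5 m[φ6→X9] = [F, T, T]
r5 m[φ7→X4] = [T, T, T]
r5 m[φ7→X8] = [F, T, T]
r5 m[φ8→X2] = [T, T, T]
r5 m[φ8→X8] = [F, T, F]
r5 m[X11→φ0] = [T, F, T]
r5 m[X11→φ3] = [F, F, T]
r5 m[X11→φ5] = [F, F, T]
r5 m[X4→φ0] = [T, F, F]
r5 m[X4→φ1] = [T, F, T]
r5 m[X4→φ7] = [T, F, F]
r5 m[X15→φ2] = [T, T, T]
r5 m[X2→φ4] = [T, F, T]
r5 m[X2→φ5] = [F, T, T]
r5 m[X2→φ6] = [F, F, T]
r5 m[X2→φ8] = [F, F, T]
r5 m[X9→φ1] = [F, T, T]
r5 m[X9→φ2] = [F, T, T]
r5 m[X9→φ4] = [F, T, T]
r5 m[X9→φ6] = [F, T, T]
r5 m[X8→φ3] = [F, T, T]
r5 m[X8→φ7] = [F, T, T]
r5 m[X8→φ8] = [F, T, T]
r6 m[φ0→X11] = [F, F, T]
r6 m[φ0→X4] = [T, F, T]
r6 m[φ1→X4] = [T, F, F]
r6 m[φ1→X9] = [F, T, T]
r6 m[φ2→X15] = [F, T, T]
r6 m[φ2→X9] = [T, T, T]
r6 m[φ3→X11] = [T, F, T]
r6 m[φ3→X8] = [F, T, T]
r6 m[φ4→X2] = [F, T, T]
r6 m[φ4→X9] = [T, T, T]
r6 m[φ5→X11] = [F, T, T]
r6 m[φ5→X2] = [F, F, T]
r6 m[φ6→X2] = [T, T, T]
r6 m[φ6→X9] = [F, T, T]
r6 m[φ7→X4] = [T, T, T]
r6 m[φ7→X8] = [F, T, T]
r6 m[φ8→X2] = [T, T, T]
r6 m[φ8→X8] = [F, T, F]
r6 m[X11→φ0] = [F, F, T]
r6 m[X11→φ3] = [F, F, T]
r6 m[X11→φ5] = [F, F, T]
r6 m[X4→φ0] = [T, F, F]
r6 m[X4→φ1] = [T, F, T]
r6 m[X4→φ7] = [T, F, F]
r6 m[X15→φ2] = [T, T, T]
r6 m[X2→φ4] = [F, F, T]
r6 m[X2→φ5] = [F, T, T]
r6 m[X2→φ6] = [F, F, T]
r6 m[X2→φ8] = [F, F, T]
r6 m[X9→φ1] = [F, T, T]
r6 m[X9→φ2] = [F, T, T]
r6 m[X9→φ4] = [F, T, T]
r6 m[X9→φ6] = [F, T, T]
r6 m[X8→φ3] = [F, T, F]
r6 m[X8→φ7] = [F, T, F]
r6 m[X8→φ8] = [F, T, T]
r7 m[φ0→X11] = [F, F, T]
r7 m[φ0→X4] = [T, F, T]
r7 m[φ1→X4] = [T, F, F]
r7 m[φ1→X9] = [F, T, T]
r7 m[φ2→X15] = [F, T, T]
r7 m[φ2→X9] = [T, T, T]
r7 m[φ3→X11] = [T, F, T]
r7 m[φ3→X8] = [F, T, T]
r7 m[φ4→X2] = [F, T, T]
r7 m[φ4→X9] = [T, T, T]
r7 m[φ5→X11] = [F, T, T]
r7 m[φ5→X2] = [F, F, T]
r7 m[φ6→X2] = [T, T, T]
r7 m[φ6→X9] = [F, T, T]
r7 m[φ7→X4] = [T, T, T]
r7 m[φ7→X8] = [F, T, T]
r7 m[φ8→X2] = [T, T, T]
r7 m[φ8→X8] = [F, T, F]
r7 m[X11→φ0] = [F, F, T]
r7 m[X11→φ3] = [F, F, T]
r7 m[X11→φ5] = [F, F, T]
r7 m[X4→φ0] = [T, F, F]
r7 m[X4→φ1] = [T, F, T]
r7 m[X4→φ7] = [T, F, F]
r7 m[X15→φ2] = [T, T, T]
r7 m[X2→φ4] = [F, F, T]
r7 m[X2→φ5] = [F, T, T]
r7 m[X2→φ6] = [F, F, T]
r7 m[X2→φ8] = [F, F, T]
r7 m[X9→φ1] = [F, T, T]
r7 m[X9→φ2] = [F, T, T]
r7 m[X9→φ4] = [F, T, T]
r7 m[X9→φ6] = [F, T, T]
r7 m[X8→φ3] = [F, T, F]
r7 m[X8→φ7] = [F, T, F]
r7 m[X8→φ8] = [F, T, T]
fixed point reached at round 7
messages reach a fixed point at round 7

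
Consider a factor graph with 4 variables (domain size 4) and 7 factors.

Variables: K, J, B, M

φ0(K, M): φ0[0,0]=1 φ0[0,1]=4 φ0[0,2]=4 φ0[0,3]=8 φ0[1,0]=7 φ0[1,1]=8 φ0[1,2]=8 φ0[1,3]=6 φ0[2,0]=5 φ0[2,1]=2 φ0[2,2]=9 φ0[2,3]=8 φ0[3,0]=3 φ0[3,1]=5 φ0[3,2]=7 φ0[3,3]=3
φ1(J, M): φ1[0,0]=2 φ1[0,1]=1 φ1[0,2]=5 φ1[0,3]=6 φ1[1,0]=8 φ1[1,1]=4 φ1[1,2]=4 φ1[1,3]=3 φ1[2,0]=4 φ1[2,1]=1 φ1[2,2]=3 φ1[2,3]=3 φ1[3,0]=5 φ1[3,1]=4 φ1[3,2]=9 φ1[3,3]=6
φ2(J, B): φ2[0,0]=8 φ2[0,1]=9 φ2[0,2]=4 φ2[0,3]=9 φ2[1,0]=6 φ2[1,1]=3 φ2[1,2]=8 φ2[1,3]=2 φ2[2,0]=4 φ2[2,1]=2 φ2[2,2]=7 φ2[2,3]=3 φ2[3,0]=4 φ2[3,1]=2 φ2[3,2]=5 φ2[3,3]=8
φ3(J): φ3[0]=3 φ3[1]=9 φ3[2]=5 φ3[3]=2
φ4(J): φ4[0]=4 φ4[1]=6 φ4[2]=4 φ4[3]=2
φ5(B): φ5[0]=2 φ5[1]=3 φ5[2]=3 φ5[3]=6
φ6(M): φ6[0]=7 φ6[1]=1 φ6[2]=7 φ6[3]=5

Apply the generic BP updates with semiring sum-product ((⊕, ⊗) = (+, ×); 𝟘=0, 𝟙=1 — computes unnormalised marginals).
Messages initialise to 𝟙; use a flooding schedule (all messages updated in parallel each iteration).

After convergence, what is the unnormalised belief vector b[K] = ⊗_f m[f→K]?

b[K] = [1873700, 3797600, 3634576, 2320026]

init: all messages = 𝟙 over 4 values
r1 m[φ0→K] = [17, 29, 24, 18]
r1 m[φ0→M] = [16, 19, 28, 25]
r1 m[φ1→J] = [14, 19, 11, 24]
r1 m[φ1→M] = [19, 10, 21, 18]
r1 m[φ2→J] = [30, 19, 16, 19]
r1 m[φ2→B] = [22, 16, 24, 22]
r1 m[φ3→J] = [3, 9, 5, 2]
r1 m[φ4→J] = [4, 6, 4, 2]
r1 m[φ5→B] = [2, 3, 3, 6]
r1 m[φ6→M] = [7, 1, 7, 5]
r1 m[K→φ0] = [1, 1, 1, 1]
r1 m[J→φ1] = [1, 1, 1, 1]
r1 m[J→φ2] = [1, 1, 1, 1]
r1 m[J→φ3] = [1, 1, 1, 1]
r1 m[J→φ4] = [1, 1, 1, 1]
r1 m[B→φ2] = [1, 1, 1, 1]
r1 m[B→φ5] = [1, 1, 1, 1]
r1 m[M→φ0] = [1, 1, 1, 1]
r1 m[M→φ1] = [1, 1, 1, 1]
r1 m[M→φ6] = [1, 1, 1, 1]
r2 m[φ0→K] = [17, 29, 24, 18]
r2 m[φ0→M] = [16, 19, 28, 25]
r2 m[φ1→J] = [14, 19, 11, 24]
r2 m[φ1→M] = [19, 10, 21, 18]
r2 m[φ2→J] = [30, 19, 16, 19]
r2 m[φ2→B] = [22, 16, 24, 22]
r2 m[φ3→J] = [3, 9, 5, 2]
r2 m[φ4→J] = [4, 6, 4, 2]
r2 m[φ5→B] = [2, 3, 3, 6]
r2 m[φ6→M] = [7, 1, 7, 5]
r2 m[K→φ0] = [1, 1, 1, 1]
r2 m[J→φ1] = [360, 1026, 320, 76]
r2 m[J→φ2] = [168, 1026, 220, 96]
r2 m[J→φ3] = [1680, 2166, 704, 912]
r2 m[J→φ4] = [1260, 3249, 880, 912]
r2 m[B→φ2] = [2, 3, 3, 6]
r2 m[B→φ5] = [22, 16, 24, 22]
r2 m[M→φ0] = [133, 10, 147, 90]
r2 m[M→φ1] = [112, 19, 196, 125]
r2 m[M→φ6] = [304, 190, 588, 450]
r3 m[φ0→K] = [1481, 2727, 2728, 1748]
r3 m[φ0→M] = [16, 19, 28, 25]
r3 m[φ1→J] = [1973, 2131, 1430, 3150]
r3 m[φ1→M] = [10588, 5088, 7548, 6654]
r3 m[φ2→J] = [109, 57, 53, 77]
r3 m[φ2→B] = [8764, 5222, 10900, 4992]
r3 m[φ3→J] = [3, 9, 5, 2]
r3 m[φ4→J] = [4, 6, 4, 2]
r3 m[φ5→B] = [2, 3, 3, 6]
r3 m[φ6→M] = [7, 1, 7, 5]
r3 m[K→φ0] = [1, 1, 1, 1]
r3 m[J→φ1] = [360, 1026, 320, 76]
r3 m[J→φ2] = [168, 1026, 220, 96]
r3 m[J→φ3] = [1680, 2166, 704, 912]
r3 m[J→φ4] = [1260, 3249, 880, 912]
r3 m[B→φ2] = [2, 3, 3, 6]
r3 m[B→φ5] = [22, 16, 24, 22]
r3 m[M→φ0] = [133, 10, 147, 90]
r3 m[M→φ1] = [112, 19, 196, 125]
r3 m[M→φ6] = [304, 190, 588, 450]
r4 m[φ0→K] = [1481, 2727, 2728, 1748]
r4 m[φ0→M] = [16, 19, 28, 25]
r4 m[φ1→J] = [1973, 2131, 1430, 3150]
r4 m[φ1→M] = [10588, 5088, 7548, 6654]
r4 m[φ2→J] = [109, 57, 53, 77]
r4 m[φ2→B] = [8764, 5222, 10900, 4992]
r4 m[φ3→J] = [3, 9, 5, 2]
r4 m[φ4→J] = [4, 6, 4, 2]
r4 m[φ5→B] = [2, 3, 3, 6]
r4 m[φ6→M] = [7, 1, 7, 5]
r4 m[K→φ0] = [1, 1, 1, 1]
r4 m[J→φ1] = [1308, 3078, 1060, 308]
r4 m[J→φ2] = [23676, 115074, 28600, 12600]
r4 m[J→φ3] = [860228, 728802, 303160, 485100]
r4 m[J→φ4] = [645171, 1093203, 378950, 485100]
r4 m[B→φ2] = [2, 3, 3, 6]
r4 m[B→φ5] = [8764, 5222, 10900, 4992]
r4 m[M→φ0] = [74116, 5088, 52836, 33270]
r4 m[M→φ1] = [112, 19, 196, 125]
r4 m[M→φ6] = [169408, 96672, 211344, 166350]
r5 m[φ0→K] = [571972, 1181824, 1122440, 717450]
r5 m[φ0→M] = [16, 19, 28, 25]
r5 m[φ1→J] = [1973, 2131, 1430, 3150]
r5 m[φ1→M] = [33020, 15912, 24804, 22110]
r5 m[φ2→J] = [109, 57, 53, 77]
r5 m[φ2→B] = [1044652, 640706, 1278496, 629832]
r5 m[φ3→J] = [3, 9, 5, 2]
r5 m[φ4→J] = [4, 6, 4, 2]
r5 m[φ5→B] = [2, 3, 3, 6]
r5 m[φ6→M] = [7, 1, 7, 5]
r5 m[K→φ0] = [1, 1, 1, 1]
r5 m[J→φ1] = [1308, 3078, 1060, 308]
r5 m[J→φ2] = [23676, 115074, 28600, 12600]
r5 m[J→φ3] = [860228, 728802, 303160, 485100]
r5 m[J→φ4] = [645171, 1093203, 378950, 485100]
r5 m[B→φ2] = [2, 3, 3, 6]
r5 m[B→φ5] = [8764, 5222, 10900, 4992]
r5 m[M→φ0] = [74116, 5088, 52836, 33270]
r5 m[M→φ1] = [112, 19, 196, 125]
r5 m[M→φ6] = [169408, 96672, 211344, 166350]
r6 m[φ0→K] = [571972, 1181824, 1122440, 717450]
r6 m[φ0→M] = [16, 19, 28, 25]
r6 m[φ1→J] = [1973, 2131, 1430, 3150]
r6 m[φ1→M] = [33020, 15912, 24804, 22110]
r6 m[φ2→J] = [109, 57, 53, 77]
r6 m[φ2→B] = [1044652, 640706, 1278496, 629832]
r6 m[φ3→J] = [3, 9, 5, 2]
r6 m[φ4→J] = [4, 6, 4, 2]
r6 m[φ5→B] = [2, 3, 3, 6]
r6 m[φ6→M] = [7, 1, 7, 5]
r6 m[K→φ0] = [1, 1, 1, 1]
r6 m[J→φ1] = [1308, 3078, 1060, 308]
r6 m[J→φ2] = [23676, 115074, 28600, 12600]
r6 m[J→φ3] = [860228, 728802, 303160, 485100]
r6 m[J→φ4] = [645171, 1093203, 378950, 485100]
r6 m[B→φ2] = [2, 3, 3, 6]
r6 m[B→φ5] = [1044652, 640706, 1278496, 629832]
r6 m[M→φ0] = [231140, 15912, 173628, 110550]
r6 m[M→φ1] = [112, 19, 196, 125]
r6 m[M→φ6] = [528320, 302328, 694512, 552750]
r7 m[φ0→K] = [1873700, 3797600, 3634576, 2320026]
r7 m[φ0→M] = [16, 19, 28, 25]
r7 m[φ1→J] = [1973, 2131, 1430, 3150]
r7 m[φ1→M] = [33020, 15912, 24804, 22110]
r7 m[φ2→J] = [109, 57, 53, 77]
r7 m[φ2→B] = [1044652, 640706, 1278496, 629832]
r7 m[φ3→J] = [3, 9, 5, 2]
r7 m[φ4→J] = [4, 6, 4, 2]
r7 m[φ5→B] = [2, 3, 3, 6]
r7 m[φ6→M] = [7, 1, 7, 5]
r7 m[K→φ0] = [1, 1, 1, 1]
r7 m[J→φ1] = [1308, 3078, 1060, 308]
r7 m[J→φ2] = [23676, 115074, 28600, 12600]
r7 m[J→φ3] = [860228, 728802, 303160, 485100]
r7 m[J→φ4] = [645171, 1093203, 378950, 485100]
r7 m[B→φ2] = [2, 3, 3, 6]
r7 m[B→φ5] = [1044652, 640706, 1278496, 629832]
r7 m[M→φ0] = [231140, 15912, 173628, 110550]
r7 m[M→φ1] = [112, 19, 196, 125]
r7 m[M→φ6] = [528320, 302328, 694512, 552750]
r8 m[φ0→K] = [1873700, 3797600, 3634576, 2320026]
r8 m[φ0→M] = [16, 19, 28, 25]
r8 m[φ1→J] = [1973, 2131, 1430, 3150]
r8 m[φ1→M] = [33020, 15912, 24804, 22110]
r8 m[φ2→J] = [109, 57, 53, 77]
r8 m[φ2→B] = [1044652, 640706, 1278496, 629832]
r8 m[φ3→J] = [3, 9, 5, 2]
r8 m[φ4→J] = [4, 6, 4, 2]
r8 m[φ5→B] = [2, 3, 3, 6]
r8 m[φ6→M] = [7, 1, 7, 5]
r8 m[K→φ0] = [1, 1, 1, 1]
r8 m[J→φ1] = [1308, 3078, 1060, 308]
r8 m[J→φ2] = [23676, 115074, 28600, 12600]
r8 m[J→φ3] = [860228, 728802, 303160, 485100]
r8 m[J→φ4] = [645171, 1093203, 378950, 485100]
r8 m[B→φ2] = [2, 3, 3, 6]
r8 m[B→φ5] = [1044652, 640706, 1278496, 629832]
r8 m[M→φ0] = [231140, 15912, 173628, 110550]
r8 m[M→φ1] = [112, 19, 196, 125]
r8 m[M→φ6] = [528320, 302328, 694512, 552750]
fixed point reached at round 8
b[K] = ⊗ incoming = [1873700, 3797600, 3634576, 2320026]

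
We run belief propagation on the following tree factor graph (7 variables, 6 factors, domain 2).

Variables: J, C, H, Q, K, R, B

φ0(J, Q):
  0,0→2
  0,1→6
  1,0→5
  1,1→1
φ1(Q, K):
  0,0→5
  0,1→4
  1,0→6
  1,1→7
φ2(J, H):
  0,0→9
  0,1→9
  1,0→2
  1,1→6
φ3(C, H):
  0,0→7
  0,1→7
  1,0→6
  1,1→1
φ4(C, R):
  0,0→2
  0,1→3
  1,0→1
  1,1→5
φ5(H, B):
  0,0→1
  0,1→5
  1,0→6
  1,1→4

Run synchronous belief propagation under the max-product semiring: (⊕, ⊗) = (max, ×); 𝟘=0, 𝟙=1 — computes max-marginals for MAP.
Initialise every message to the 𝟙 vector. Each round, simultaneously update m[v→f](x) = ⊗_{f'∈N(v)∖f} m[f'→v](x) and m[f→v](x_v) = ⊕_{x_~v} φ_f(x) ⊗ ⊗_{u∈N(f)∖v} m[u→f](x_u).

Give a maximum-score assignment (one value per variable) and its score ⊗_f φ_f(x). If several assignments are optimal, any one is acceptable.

init: all messages = 𝟙 over 2 values
r1 m[φ0→J] = [6, 5]
r1 m[φ0→Q] = [5, 6]
r1 m[φ1→Q] = [5, 7]
r1 m[φ1→K] = [6, 7]
r1 m[φ2→J] = [9, 6]
r1 m[φ2→H] = [9, 9]
r1 m[φ3→C] = [7, 6]
r1 m[φ3→H] = [7, 7]
r1 m[φ4→C] = [3, 5]
r1 m[φ4→R] = [2, 5]
r1 m[φ5→H] = [5, 6]
r1 m[φ5→B] = [6, 5]
r1 m[J→φ0] = [1, 1]
r1 m[J→φ2] = [1, 1]
r1 m[C→φ3] = [1, 1]
r1 m[C→φ4] = [1, 1]
r1 m[H→φ2] = [1, 1]
r1 m[H→φ3] = [1, 1]
r1 m[H→φ5] = [1, 1]
r1 m[Q→φ0] = [1, 1]
r1 m[Q→φ1] = [1, 1]
r1 m[K→φ1] = [1, 1]
r1 m[R→φ4] = [1, 1]
r1 m[B→φ5] = [1, 1]
r2 m[φ0→J] = [6, 5]
r2 m[φ0→Q] = [5, 6]
r2 m[φ1→Q] = [5, 7]
r2 m[φ1→K] = [6, 7]
r2 m[φ2→J] = [9, 6]
r2 m[φ2→H] = [9, 9]
r2 m[φ3→C] = [7, 6]
r2 m[φ3→H] = [7, 7]
r2 m[φ4→C] = [3, 5]
r2 m[φ4→R] = [2, 5]
r2 m[φ5→H] = [5, 6]
r2 m[φ5→B] = [6, 5]
r2 m[J→φ0] = [9, 6]
r2 m[J→φ2] = [6, 5]
r2 m[C→φ3] = [3, 5]
r2 m[C→φ4] = [7, 6]
r2 m[H→φ2] = [35, 42]
r2 m[H→φ3] = [45, 54]
r2 m[H→φ5] = [63, 63]
r2 m[Q→φ0] = [5, 7]
r2 m[Q→φ1] = [5, 6]
r2 m[K→φ1] = [1, 1]
r2 m[R→φ4] = [1, 1]
r2 m[B→φ5] = [1, 1]
r3 m[φ0→J] = [42, 25]
r3 m[φ0→Q] = [30, 54]
r3 m[φ1→Q] = [5, 7]
r3 m[φ1→K] = [36, 42]
r3 m[φ2→J] = [378, 252]
r3 m[φ2→H] = [54, 54]
r3 m[φ3→C] = [378, 270]
r3 m[φ3→H] = [30, 21]
r3 m[φ4→C] = [3, 5]
r3 m[φ4→R] = [14, 30]
r3 m[φ5→H] = [5, 6]
r3 m[φ5→B] = [378, 315]
r3 m[J→φ0] = [9, 6]
r3 m[J→φ2] = [6, 5]
r3 m[C→φ3] = [3, 5]
r3 m[C→φ4] = [7, 6]
r3 m[H→φ2] = [35, 42]
r3 m[H→φ3] = [45, 54]
r3 m[H→φ5] = [63, 63]
r3 m[Q→φ0] = [5, 7]
r3 m[Q→φ1] = [5, 6]
r3 m[K→φ1] = [1, 1]
r3 m[R→φ4] = [1, 1]
r3 m[B→φ5] = [1, 1]
r4 m[φ0→J] = [42, 25]
r4 m[φ0→Q] = [30, 54]
r4 m[φ1→Q] = [5, 7]
r4 m[φ1→K] = [36, 42]
r4 m[φ2→J] = [378, 252]
r4 m[φ2→H] = [54, 54]
r4 m[φ3→C] = [378, 270]
r4 m[φ3→H] = [30, 21]
r4 m[φ4→C] = [3, 5]
r4 m[φ4→R] = [14, 30]
r4 m[φ5→H] = [5, 6]
r4 m[φ5→B] = [378, 315]
r4 m[J→φ0] = [378, 252]
r4 m[J→φ2] = [42, 25]
r4 m[C→φ3] = [3, 5]
r4 m[C→φ4] = [378, 270]
r4 m[H→φ2] = [150, 126]
r4 m[H→φ3] = [270, 324]
r4 m[H→φ5] = [1620, 1134]
r4 m[Q→φ0] = [5, 7]
r4 m[Q→φ1] = [30, 54]
r4 m[K→φ1] = [1, 1]
r4 m[R→φ4] = [1, 1]
r4 m[B→φ5] = [1, 1]
r5 m[φ0→J] = [42, 25]
r5 m[φ0→Q] = [1260, 2268]
r5 m[φ1→Q] = [5, 7]
r5 m[φ1→K] = [324, 378]
r5 m[φ2→J] = [1350, 756]
r5 m[φ2→H] = [378, 378]
r5 m[φ3→C] = [2268, 1620]
r5 m[φ3→H] = [30, 21]
r5 m[φ4→C] = [3, 5]
r5 m[φ4→R] = [756, 1350]
r5 m[φ5→H] = [5, 6]
r5 m[φ5→B] = [6804, 8100]
r5 m[J→φ0] = [378, 252]
r5 m[J→φ2] = [42, 25]
r5 m[C→φ3] = [3, 5]
r5 m[C→φ4] = [378, 270]
r5 m[H→φ2] = [150, 126]
r5 m[H→φ3] = [270, 324]
r5 m[H→φ5] = [1620, 1134]
r5 m[Q→φ0] = [5, 7]
r5 m[Q→φ1] = [30, 54]
r5 m[K→φ1] = [1, 1]
r5 m[R→φ4] = [1, 1]
r5 m[B→φ5] = [1, 1]
r6 m[φ0→J] = [42, 25]
r6 m[φ0→Q] = [1260, 2268]
r6 m[φ1→Q] = [5, 7]
r6 m[φ1→K] = [324, 378]
r6 m[φ2→J] = [1350, 756]
r6 m[φ2→H] = [378, 378]
r6 m[φ3→C] = [2268, 1620]
r6 m[φ3→H] = [30, 21]
r6 m[φ4→C] = [3, 5]
r6 m[φ4→R] = [756, 1350]
r6 m[φ5→H] = [5, 6]
r6 m[φ5→B] = [6804, 8100]
r6 m[J→φ0] = [1350, 756]
r6 m[J→φ2] = [42, 25]
r6 m[C→φ3] = [3, 5]
r6 m[C→φ4] = [2268, 1620]
r6 m[H→φ2] = [150, 126]
r6 m[H→φ3] = [1890, 2268]
r6 m[H→φ5] = [11340, 7938]
r6 m[Q→φ0] = [5, 7]
r6 m[Q→φ1] = [1260, 2268]
r6 m[K→φ1] = [1, 1]
r6 m[R→φ4] = [1, 1]
r6 m[B→φ5] = [1, 1]
r7 m[φ0→J] = [42, 25]
r7 m[φ0→Q] = [3780, 8100]
r7 m[φ1→Q] = [5, 7]
r7 m[φ1→K] = [13608, 15876]
r7 m[φ2→J] = [1350, 756]
r7 m[φ2→H] = [378, 378]
r7 m[φ3→C] = [15876, 11340]
r7 m[φ3→H] = [30, 21]
r7 m[φ4→C] = [3, 5]
r7 m[φ4→R] = [4536, 8100]
r7 m[φ5→H] = [5, 6]
r7 m[φ5→B] = [47628, 56700]
r7 m[J→φ0] = [1350, 756]
r7 m[J→φ2] = [42, 25]
r7 m[C→φ3] = [3, 5]
r7 m[C→φ4] = [2268, 1620]
r7 m[H→φ2] = [150, 126]
r7 m[H→φ3] = [1890, 2268]
r7 m[H→φ5] = [11340, 7938]
r7 m[Q→φ0] = [5, 7]
r7 m[Q→φ1] = [1260, 2268]
r7 m[K→φ1] = [1, 1]
r7 m[R→φ4] = [1, 1]
r7 m[B→φ5] = [1, 1]
r8 m[φ0→J] = [42, 25]
r8 m[φ0→Q] = [3780, 8100]
r8 m[φ1→Q] = [5, 7]
r8 m[φ1→K] = [13608, 15876]
r8 m[φ2→J] = [1350, 756]
r8 m[φ2→H] = [378, 378]
r8 m[φ3→C] = [15876, 11340]
r8 m[φ3→H] = [30, 21]
r8 m[φ4→C] = [3, 5]
r8 m[φ4→R] = [4536, 8100]
r8 m[φ5→H] = [5, 6]
r8 m[φ5→B] = [47628, 56700]
r8 m[J→φ0] = [1350, 756]
r8 m[J→φ2] = [42, 25]
r8 m[C→φ3] = [3, 5]
r8 m[C→φ4] = [15876, 11340]
r8 m[H→φ2] = [150, 126]
r8 m[H→φ3] = [1890, 2268]
r8 m[H→φ5] = [11340, 7938]
r8 m[Q→φ0] = [5, 7]
r8 m[Q→φ1] = [3780, 8100]
r8 m[K→φ1] = [1, 1]
r8 m[R→φ4] = [1, 1]
r8 m[B→φ5] = [1, 1]
r9 m[φ0→J] = [42, 25]
r9 m[φ0→Q] = [3780, 8100]
r9 m[φ1→Q] = [5, 7]
r9 m[φ1→K] = [48600, 56700]
r9 m[φ2→J] = [1350, 756]
r9 m[φ2→H] = [378, 378]
r9 m[φ3→C] = [15876, 11340]
r9 m[φ3→H] = [30, 21]
r9 m[φ4→C] = [3, 5]
r9 m[φ4→R] = [31752, 56700]
r9 m[φ5→H] = [5, 6]
r9 m[φ5→B] = [47628, 56700]
r9 m[J→φ0] = [1350, 756]
r9 m[J→φ2] = [42, 25]
r9 m[C→φ3] = [3, 5]
r9 m[C→φ4] = [15876, 11340]
r9 m[H→φ2] = [150, 126]
r9 m[H→φ3] = [1890, 2268]
r9 m[H→φ5] = [11340, 7938]
r9 m[Q→φ0] = [5, 7]
r9 m[Q→φ1] = [3780, 8100]
r9 m[K→φ1] = [1, 1]
r9 m[R→φ4] = [1, 1]
r9 m[B→φ5] = [1, 1]
r10 m[φ0→J] = [42, 25]
r10 m[φ0→Q] = [3780, 8100]
r10 m[φ1→Q] = [5, 7]
r10 m[φ1→K] = [48600, 56700]
r10 m[φ2→J] = [1350, 756]
r10 m[φ2→H] = [378, 378]
r10 m[φ3→C] = [15876, 11340]
r10 m[φ3→H] = [30, 21]
r10 m[φ4→C] = [3, 5]
r10 m[φ4→R] = [31752, 56700]
r10 m[φ5→H] = [5, 6]
r10 m[φ5→B] = [47628, 56700]
r10 m[J→φ0] = [1350, 756]
r10 m[J→φ2] = [42, 25]
r10 m[C→φ3] = [3, 5]
r10 m[C→φ4] = [15876, 11340]
r10 m[H→φ2] = [150, 126]
r10 m[H→φ3] = [1890, 2268]
r10 m[H→φ5] = [11340, 7938]
r10 m[Q→φ0] = [5, 7]
r10 m[Q→φ1] = [3780, 8100]
r10 m[K→φ1] = [1, 1]
r10 m[R→φ4] = [1, 1]
r10 m[B→φ5] = [1, 1]
fixed point reached at round 10
traceback from J: (J=0, C=1, H=0, Q=1, K=1, R=1, B=1), score=56700

assignment: (J=0, C=1, H=0, Q=1, K=1, R=1, B=1); score = 56700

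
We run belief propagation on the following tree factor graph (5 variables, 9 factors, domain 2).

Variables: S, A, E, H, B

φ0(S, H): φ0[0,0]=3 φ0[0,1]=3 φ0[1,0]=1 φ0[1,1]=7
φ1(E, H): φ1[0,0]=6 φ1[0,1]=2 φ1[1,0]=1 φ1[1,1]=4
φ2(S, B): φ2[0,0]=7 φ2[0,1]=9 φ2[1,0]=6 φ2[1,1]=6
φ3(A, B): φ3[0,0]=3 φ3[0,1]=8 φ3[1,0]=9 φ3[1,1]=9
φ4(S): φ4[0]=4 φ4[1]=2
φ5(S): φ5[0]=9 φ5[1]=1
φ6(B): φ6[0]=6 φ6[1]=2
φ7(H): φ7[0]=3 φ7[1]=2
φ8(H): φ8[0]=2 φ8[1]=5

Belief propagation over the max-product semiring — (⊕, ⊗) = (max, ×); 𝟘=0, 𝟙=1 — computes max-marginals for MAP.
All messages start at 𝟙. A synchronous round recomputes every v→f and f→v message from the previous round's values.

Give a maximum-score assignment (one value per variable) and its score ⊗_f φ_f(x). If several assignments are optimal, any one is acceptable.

assignment: (S=0, A=1, E=1, H=1, B=0); score = 1632960

init: all messages = 𝟙 over 2 values
r1 m[φ0→S] = [3, 7]
r1 m[φ0→H] = [3, 7]
r1 m[φ1→E] = [6, 4]
r1 m[φ1→H] = [6, 4]
r1 m[φ2→S] = [9, 6]
r1 m[φ2→B] = [7, 9]
r1 m[φ3→A] = [8, 9]
r1 m[φ3→B] = [9, 9]
r1 m[φ4→S] = [4, 2]
r1 m[φ5→S] = [9, 1]
r1 m[φ6→B] = [6, 2]
r1 m[φ7→H] = [3, 2]
r1 m[φ8→H] = [2, 5]
r1 m[S→φ0] = [1, 1]
r1 m[S→φ2] = [1, 1]
r1 m[S→φ4] = [1, 1]
r1 m[S→φ5] = [1, 1]
r1 m[A→φ3] = [1, 1]
r1 m[E→φ1] = [1, 1]
r1 m[H→φ0] = [1, 1]
r1 m[H→φ1] = [1, 1]
r1 m[H→φ7] = [1, 1]
r1 m[H→φ8] = [1, 1]
r1 m[B→φ2] = [1, 1]
r1 m[B→φ3] = [1, 1]
r1 m[B→φ6] = [1, 1]
r2 m[φ0→S] = [3, 7]
r2 m[φ0→H] = [3, 7]
r2 m[φ1→E] = [6, 4]
r2 m[φ1→H] = [6, 4]
r2 m[φ2→S] = [9, 6]
r2 m[φ2→B] = [7, 9]
r2 m[φ3→A] = [8, 9]
r2 m[φ3→B] = [9, 9]
r2 m[φ4→S] = [4, 2]
r2 m[φ5→S] = [9, 1]
r2 m[φ6→B] = [6, 2]
r2 m[φ7→H] = [3, 2]
r2 m[φ8→H] = [2, 5]
r2 m[S→φ0] = [324, 12]
r2 m[S→φ2] = [108, 14]
r2 m[S→φ4] = [243, 42]
r2 m[S→φ5] = [108, 84]
r2 m[A→φ3] = [1, 1]
r2 m[E→φ1] = [1, 1]
r2 m[H→φ0] = [36, 40]
r2 m[H→φ1] = [18, 70]
r2 m[H→φ7] = [36, 140]
r2 m[H→φ8] = [54, 56]
r2 m[B→φ2] = [54, 18]
r2 m[B→φ3] = [42, 18]
r2 m[B→φ6] = [63, 81]
r3 m[φ0→S] = [120, 280]
r3 m[φ0→H] = [972, 972]
r3 m[φ1→E] = [140, 280]
r3 m[φ1→H] = [6, 4]
r3 m[φ2→S] = [378, 324]
r3 m[φ2→B] = [756, 972]
r3 m[φ3→A] = [144, 378]
r3 m[φ3→B] = [9, 9]
r3 m[φ4→S] = [4, 2]
r3 m[φ5→S] = [9, 1]
r3 m[φ6→B] = [6, 2]
r3 m[φ7→H] = [3, 2]
r3 m[φ8→H] = [2, 5]
r3 m[S→φ0] = [324, 12]
r3 m[S→φ2] = [108, 14]
r3 m[S→φ4] = [243, 42]
r3 m[S→φ5] = [108, 84]
r3 m[A→φ3] = [1, 1]
r3 m[E→φ1] = [1, 1]
r3 m[H→φ0] = [36, 40]
r3 m[H→φ1] = [18, 70]
r3 m[H→φ7] = [36, 140]
r3 m[H→φ8] = [54, 56]
r3 m[B→φ2] = [54, 18]
r3 m[B→φ3] = [42, 18]
r3 m[B→φ6] = [63, 81]
r4 m[φ0→S] = [120, 280]
r4 m[φ0→H] = [972, 972]
r4 m[φ1→E] = [140, 280]
r4 m[φ1→H] = [6, 4]
r4 m[φ2→S] = [378, 324]
r4 m[φ2→B] = [756, 972]
r4 m[φ3→A] = [144, 378]
r4 m[φ3→B] = [9, 9]
r4 m[φ4→S] = [4, 2]
r4 m[φ5→S] = [9, 1]
r4 m[φ6→B] = [6, 2]
r4 m[φ7→H] = [3, 2]
r4 m[φ8→H] = [2, 5]
r4 m[S→φ0] = [13608, 648]
r4 m[S→φ2] = [4320, 560]
r4 m[S→φ4] = [408240, 90720]
r4 m[S→φ5] = [181440, 181440]
r4 m[A→φ3] = [1, 1]
r4 m[E→φ1] = [1, 1]
r4 m[H→φ0] = [36, 40]
r4 m[H→φ1] = [5832, 9720]
r4 m[H→φ7] = [11664, 19440]
r4 m[H→φ8] = [17496, 7776]
r4 m[B→φ2] = [54, 18]
r4 m[B→φ3] = [4536, 1944]
r4 m[B→φ6] = [6804, 8748]
r5 m[φ0→S] = [120, 280]
r5 m[φ0→H] = [40824, 40824]
r5 m[φ1→E] = [34992, 38880]
r5 m[φ1→H] = [6, 4]
r5 m[φ2→S] = [378, 324]
r5 m[φ2→B] = [30240, 38880]
r5 m[φ3→A] = [15552, 40824]
r5 m[φ3→B] = [9, 9]
r5 m[φ4→S] = [4, 2]
r5 m[φ5→S] = [9, 1]
r5 m[φ6→B] = [6, 2]
r5 m[φ7→H] = [3, 2]
r5 m[φ8→H] = [2, 5]
r5 m[S→φ0] = [13608, 648]
r5 m[S→φ2] = [4320, 560]
r5 m[S→φ4] = [408240, 90720]
r5 m[S→φ5] = [181440, 181440]
r5 m[A→φ3] = [1, 1]
r5 m[E→φ1] = [1, 1]
r5 m[H→φ0] = [36, 40]
r5 m[H→φ1] = [5832, 9720]
r5 m[H→φ7] = [11664, 19440]
r5 m[H→φ8] = [17496, 7776]
r5 m[B→φ2] = [54, 18]
r5 m[B→φ3] = [4536, 1944]
r5 m[B→φ6] = [6804, 8748]
r6 m[φ0→S] = [120, 280]
r6 m[φ0→H] = [40824, 40824]
r6 m[φ1→E] = [34992, 38880]
r6 m[φ1→H] = [6, 4]
r6 m[φ2→S] = [378, 324]
r6 m[φ2→B] = [30240, 38880]
r6 m[φ3→A] = [15552, 40824]
r6 m[φ3→B] = [9, 9]
r6 m[φ4→S] = [4, 2]
r6 m[φ5→S] = [9, 1]
r6 m[φ6→B] = [6, 2]
r6 m[φ7→H] = [3, 2]
r6 m[φ8→H] = [2, 5]
r6 m[S→φ0] = [13608, 648]
r6 m[S→φ2] = [4320, 560]
r6 m[S→φ4] = [408240, 90720]
r6 m[S→φ5] = [181440, 181440]
r6 m[A→φ3] = [1, 1]
r6 m[E→φ1] = [1, 1]
r6 m[H→φ0] = [36, 40]
r6 m[H→φ1] = [244944, 408240]
r6 m[H→φ7] = [489888, 816480]
r6 m[H→φ8] = [734832, 326592]
r6 m[B→φ2] = [54, 18]
r6 m[B→φ3] = [181440, 77760]
r6 m[B→φ6] = [272160, 349920]
r7 m[φ0→S] = [120, 280]
r7 m[φ0→H] = [40824, 40824]
r7 m[φ1→E] = [1469664, 1632960]
r7 m[φ1→H] = [6, 4]
r7 m[φ2→S] = [378, 324]
r7 m[φ2→B] = [30240, 38880]
r7 m[φ3→A] = [622080, 1632960]
r7 m[φ3→B] = [9, 9]
r7 m[φ4→S] = [4, 2]
r7 m[φ5→S] = [9, 1]
r7 m[φ6→B] = [6, 2]
r7 m[φ7→H] = [3, 2]
r7 m[φ8→H] = [2, 5]
r7 m[S→φ0] = [13608, 648]
r7 m[S→φ2] = [4320, 560]
r7 m[S→φ4] = [408240, 90720]
r7 m[S→φ5] = [181440, 181440]
r7 m[A→φ3] = [1, 1]
r7 m[E→φ1] = [1, 1]
r7 m[H→φ0] = [36, 40]
r7 m[H→φ1] = [244944, 408240]
r7 m[H→φ7] = [489888, 816480]
r7 m[H→φ8] = [734832, 326592]
r7 m[B→φ2] = [54, 18]
r7 m[B→φ3] = [181440, 77760]
r7 m[B→φ6] = [272160, 349920]
r8 m[φ0→S] = [120, 280]
r8 m[φ0→H] = [40824, 40824]
r8 m[φ1→E] = [1469664, 1632960]
r8 m[φ1→H] = [6, 4]
r8 m[φ2→S] = [378, 324]
r8 m[φ2→B] = [30240, 38880]
r8 m[φ3→A] = [622080, 1632960]
r8 m[φ3→B] = [9, 9]
r8 m[φ4→S] = [4, 2]
r8 m[φ5→S] = [9, 1]
r8 m[φ6→B] = [6, 2]
r8 m[φ7→H] = [3, 2]
r8 m[φ8→H] = [2, 5]
r8 m[S→φ0] = [13608, 648]
r8 m[S→φ2] = [4320, 560]
r8 m[S→φ4] = [408240, 90720]
r8 m[S→φ5] = [181440, 181440]
r8 m[A→φ3] = [1, 1]
r8 m[E→φ1] = [1, 1]
r8 m[H→φ0] = [36, 40]
r8 m[H→φ1] = [244944, 408240]
r8 m[H→φ7] = [489888, 816480]
r8 m[H→φ8] = [734832, 326592]
r8 m[B→φ2] = [54, 18]
r8 m[B→φ3] = [181440, 77760]
r8 m[B→φ6] = [272160, 349920]
fixed point reached at round 8
traceback from S: (S=0, A=1, E=1, H=1, B=0), score=1632960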